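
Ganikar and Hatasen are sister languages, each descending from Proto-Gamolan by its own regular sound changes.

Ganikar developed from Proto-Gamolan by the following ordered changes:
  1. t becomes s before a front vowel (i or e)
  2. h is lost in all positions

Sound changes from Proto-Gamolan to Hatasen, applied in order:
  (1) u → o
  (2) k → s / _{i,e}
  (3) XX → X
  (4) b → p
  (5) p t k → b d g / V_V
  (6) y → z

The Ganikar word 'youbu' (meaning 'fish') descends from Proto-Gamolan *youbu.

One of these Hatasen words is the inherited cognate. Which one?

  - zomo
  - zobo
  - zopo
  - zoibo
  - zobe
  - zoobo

zobo

Hatasen: *youbu
  youbu → yoobo   [vowel merger]
  yoobo (rule 2 does not apply)
  yoobo → yobo   [degemination]
  yobo → yopo   [unconditioned shift]
  yopo → yobo   [intervocalic voicing]
  yobo → zobo   [unconditioned shift]
  giving Hatasen zobo.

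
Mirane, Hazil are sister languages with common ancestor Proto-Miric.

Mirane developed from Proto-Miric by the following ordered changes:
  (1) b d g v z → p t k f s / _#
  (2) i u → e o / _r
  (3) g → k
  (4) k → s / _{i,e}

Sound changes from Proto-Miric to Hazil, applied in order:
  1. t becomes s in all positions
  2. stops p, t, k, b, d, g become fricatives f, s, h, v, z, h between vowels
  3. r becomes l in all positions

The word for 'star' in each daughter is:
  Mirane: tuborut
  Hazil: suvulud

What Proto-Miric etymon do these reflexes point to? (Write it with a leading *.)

Position 1: Mirane has t, Hazil has s. Taking the neighbouring segments as reconstructed: Mirane t can only go back to *t; Hazil s could go back to *t or *s — the one source consistent with every daughter is *t.
Position 7: Mirane has t, Hazil has d. Hazil preserves d here (none of its changes turn any other segment into d), so the proto-segment is *d.
This points to *tuburud. Verify forward in each daughter:
Mirane: *tuburud
  tuburud → tuburut   [final devoicing]
  tuburut → tuborut   [pre-rhotic lowering]
  tuborut (rule 3 does not apply)
  tuborut (rule 4 does not apply)
  giving Mirane tuborut.
Hazil: *tuburud
  tuburud → suburud   [unconditioned shift]
  suburud → suvurud   [intervocalic lenition]
  suvurud → suvulud   [unconditioned shift]
  giving Hazil suvulud.
*tuburud is the unique common source.

*tuburud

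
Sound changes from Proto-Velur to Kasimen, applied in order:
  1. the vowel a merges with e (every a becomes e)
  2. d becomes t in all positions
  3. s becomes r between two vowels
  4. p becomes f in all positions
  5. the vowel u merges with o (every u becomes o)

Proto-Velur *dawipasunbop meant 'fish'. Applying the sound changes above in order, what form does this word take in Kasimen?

Kasimen: *dawipasunbop > dewipesunbop > tewipesunbop > tewiperunbop > tewiferunbof > tewiferonbof  (by vowel merger, unconditioned shift, rhotacism, unconditioned shift, vowel merger)

tewiferonbof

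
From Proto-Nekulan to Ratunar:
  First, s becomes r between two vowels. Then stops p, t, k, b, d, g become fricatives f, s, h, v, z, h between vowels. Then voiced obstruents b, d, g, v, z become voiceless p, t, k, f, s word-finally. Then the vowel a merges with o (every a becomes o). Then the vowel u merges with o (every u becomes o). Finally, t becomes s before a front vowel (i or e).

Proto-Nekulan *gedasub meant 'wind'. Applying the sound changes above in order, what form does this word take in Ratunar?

Ratunar: start from *gedasub.
  rule 1 (rhotacism): gedasub → gedarub
  rule 2 (intervocalic lenition): gedarub → gezarub
  rule 3 (final devoicing): gezarub → gezarup
  rule 4 (vowel merger): gezarup → gezorup
  rule 5 (vowel merger): gezorup → gezorop
  rule 6: no change — gezorop
  ⇒ Ratunar gezorop

gezorop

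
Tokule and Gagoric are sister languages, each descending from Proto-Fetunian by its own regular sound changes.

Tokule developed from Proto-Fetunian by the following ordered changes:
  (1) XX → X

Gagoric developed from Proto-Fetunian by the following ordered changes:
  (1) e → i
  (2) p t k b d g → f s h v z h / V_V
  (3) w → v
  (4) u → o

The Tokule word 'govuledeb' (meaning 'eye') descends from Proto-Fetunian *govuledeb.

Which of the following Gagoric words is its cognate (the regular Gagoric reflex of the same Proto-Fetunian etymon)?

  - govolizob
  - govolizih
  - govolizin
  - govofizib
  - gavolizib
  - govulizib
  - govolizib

govolizib

Gagoric: start from *govuledeb.
  rule 1 (vowel merger): govuledeb → govulidib
  rule 2 (intervocalic lenition): govulidib → govulizib
  rule 3: no change — govulizib
  rule 4 (vowel merger): govulizib → govolizib
  ⇒ Gagoric govolizib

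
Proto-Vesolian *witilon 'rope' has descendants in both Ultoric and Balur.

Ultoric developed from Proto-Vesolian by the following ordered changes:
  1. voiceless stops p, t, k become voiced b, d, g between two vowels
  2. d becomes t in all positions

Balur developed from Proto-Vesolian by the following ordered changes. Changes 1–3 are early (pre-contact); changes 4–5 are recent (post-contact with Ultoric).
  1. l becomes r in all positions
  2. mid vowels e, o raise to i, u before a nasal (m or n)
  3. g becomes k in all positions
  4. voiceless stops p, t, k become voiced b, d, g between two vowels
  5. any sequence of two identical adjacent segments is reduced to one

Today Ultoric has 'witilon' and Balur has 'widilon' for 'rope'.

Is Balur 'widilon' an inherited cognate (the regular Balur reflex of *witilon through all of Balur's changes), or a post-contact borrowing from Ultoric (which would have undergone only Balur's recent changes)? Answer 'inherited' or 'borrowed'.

borrowed

If inherited, *witilon would pass through all of Balur's changes:
Balur: *witilon
  witilon → witiron   [unconditioned shift]
  witiron → witirun   [pre-nasal raising]
  witirun (rule 3 does not apply)
  witirun → widirun   [intervocalic voicing]
  widirun (rule 5 does not apply)
  giving Balur widirun.
If borrowed from Ultoric 'witilon' after the early changes, it would undergo only the recent ones:
  rule 4 (intervocalic voicing): witilon → widilon
  rule 5 (degemination): no change (widilon)
  ⇒ as a loan: widilon
Balur 'widilon' matches the loan outcome 'widilon', not the inherited 'widirun' — it skipped the early Balur changes, so it was borrowed from Ultoric.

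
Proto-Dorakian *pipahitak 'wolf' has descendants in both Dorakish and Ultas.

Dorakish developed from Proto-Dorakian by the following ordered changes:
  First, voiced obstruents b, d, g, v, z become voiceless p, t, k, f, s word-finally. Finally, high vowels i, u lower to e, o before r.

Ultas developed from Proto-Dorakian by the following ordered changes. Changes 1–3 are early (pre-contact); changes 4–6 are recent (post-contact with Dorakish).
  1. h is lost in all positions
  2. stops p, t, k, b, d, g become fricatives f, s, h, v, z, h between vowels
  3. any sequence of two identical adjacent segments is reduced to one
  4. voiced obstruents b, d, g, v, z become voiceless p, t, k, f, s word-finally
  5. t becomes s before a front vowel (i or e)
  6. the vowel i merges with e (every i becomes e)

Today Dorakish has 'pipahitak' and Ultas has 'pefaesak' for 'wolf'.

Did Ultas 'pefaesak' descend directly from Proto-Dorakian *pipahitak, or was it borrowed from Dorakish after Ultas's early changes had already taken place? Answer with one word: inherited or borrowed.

If inherited, *pipahitak would pass through all of Ultas's changes:
Ultas: start from *pipahitak.
  rule 1 (h-loss): pipahitak → pipaitak
  rule 2 (intervocalic lenition): pipaitak → pifaisak
  rule 3: no change — pifaisak
  rule 4: no change — pifaisak
  rule 5: no change — pifaisak
  rule 6 (vowel merger): pifaisak → pefaesak
  ⇒ Ultas pefaesak
If borrowed from Dorakish 'pipahitak' after the early changes, it would undergo only the recent ones:
  rule 4 (final devoicing): no change (pipahitak)
  rule 5 (palatalisation): no change (pipahitak)
  rule 6 (vowel merger): pipahitak → pepahetak
  ⇒ as a loan: pepahetak
Ultas 'pefaesak' matches the inherited outcome exactly, so it is an inherited cognate, not a loan.

inherited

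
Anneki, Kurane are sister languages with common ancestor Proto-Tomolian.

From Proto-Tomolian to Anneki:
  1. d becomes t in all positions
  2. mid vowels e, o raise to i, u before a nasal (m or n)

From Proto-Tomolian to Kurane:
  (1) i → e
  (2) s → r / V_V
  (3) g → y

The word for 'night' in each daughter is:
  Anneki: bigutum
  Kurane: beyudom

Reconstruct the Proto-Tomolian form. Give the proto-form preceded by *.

Position 3: Anneki has g, Kurane has y. Anneki preserves g here (none of its changes turn any other segment into g), so the proto-segment is *g.
Position 6: Anneki has u, Kurane has o. Kurane preserves o here (none of its changes turn any other segment into o), so the proto-segment is *o.
Continuing position by position gives *bigudom; check it forward:
Anneki: start from *bigudom.
  rule 1 (unconditioned shift): bigudom → bigutom
  rule 2 (pre-nasal raising): bigutom → bigutum
  ⇒ Anneki bigutum
Kurane: start from *bigudom.
  rule 1 (vowel merger): bigudom → begudom
  rule 2: no change — begudom
  rule 3 (unconditioned shift): begudom → beyudom
  ⇒ Kurane beyudom
No other proto-form is consistent with every reflex, so the reconstruction is *bigudom.

*bigudom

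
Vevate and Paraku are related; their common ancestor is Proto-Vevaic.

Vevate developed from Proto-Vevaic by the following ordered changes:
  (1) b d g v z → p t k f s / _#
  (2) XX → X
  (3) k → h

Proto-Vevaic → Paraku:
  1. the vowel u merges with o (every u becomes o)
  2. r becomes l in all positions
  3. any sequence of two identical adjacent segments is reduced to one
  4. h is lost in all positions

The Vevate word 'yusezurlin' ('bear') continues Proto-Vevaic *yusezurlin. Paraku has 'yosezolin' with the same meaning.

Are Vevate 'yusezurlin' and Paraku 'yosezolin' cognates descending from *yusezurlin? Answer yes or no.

Derive the expected Paraku reflex of *yusezurlin:
Paraku: start from *yusezurlin.
  rule 1 (vowel merger): yusezurlin → yosezorlin
  rule 2 (unconditioned shift): yosezorlin → yosezollin
  rule 3 (degemination): yosezollin → yosezolin
  rule 4: no change — yosezolin
  ⇒ Paraku yosezolin
Paraku 'yosezolin' matches the regular reflex exactly, so the pair is cognate.

yes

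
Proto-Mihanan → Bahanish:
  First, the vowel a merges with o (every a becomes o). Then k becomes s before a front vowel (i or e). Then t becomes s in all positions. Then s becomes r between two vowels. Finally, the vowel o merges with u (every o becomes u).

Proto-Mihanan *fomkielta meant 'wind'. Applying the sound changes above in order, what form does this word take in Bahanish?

fumsielsu

Bahanish: start from *fomkielta.
  rule 1 (vowel merger): fomkielta → fomkielto
  rule 2 (palatalisation): fomkielto → fomsielto
  rule 3 (unconditioned shift): fomsielto → fomsielso
  rule 4: no change — fomsielso
  rule 5 (vowel merger): fomsielso → fumsielsu
  ⇒ Bahanish fumsielsu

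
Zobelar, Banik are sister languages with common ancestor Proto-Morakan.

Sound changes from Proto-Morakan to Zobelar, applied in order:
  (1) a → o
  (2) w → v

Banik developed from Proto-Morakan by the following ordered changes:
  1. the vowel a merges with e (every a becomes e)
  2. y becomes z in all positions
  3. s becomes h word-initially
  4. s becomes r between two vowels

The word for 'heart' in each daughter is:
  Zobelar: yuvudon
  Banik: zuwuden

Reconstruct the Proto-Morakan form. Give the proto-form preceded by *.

Position 6: Zobelar has o, Banik has e. Taking the neighbouring segments as reconstructed: Zobelar o could go back to *a or *o; Banik e could go back to *a or *e — the one source consistent with every daughter is *a.
Position 3: Zobelar has v, Banik has w. Banik preserves w here (none of its changes turn any other segment into w), so the proto-segment is *w.
Verify the candidate proto-form against each daughter:
Zobelar: *yuwudan
  yuwudan → yuwudon   [vowel merger]
  yuwudon → yuvudon   [unconditioned shift]
  giving Zobelar yuvudon.
Banik: *yuwudan
  yuwudan → yuwuden   [vowel merger]
  yuwuden → zuwuden   [unconditioned shift]
  zuwuden (rule 3 does not apply)
  zuwuden (rule 4 does not apply)
  giving Banik zuwuden.
*yuwudan is the unique common source.

*yuwudan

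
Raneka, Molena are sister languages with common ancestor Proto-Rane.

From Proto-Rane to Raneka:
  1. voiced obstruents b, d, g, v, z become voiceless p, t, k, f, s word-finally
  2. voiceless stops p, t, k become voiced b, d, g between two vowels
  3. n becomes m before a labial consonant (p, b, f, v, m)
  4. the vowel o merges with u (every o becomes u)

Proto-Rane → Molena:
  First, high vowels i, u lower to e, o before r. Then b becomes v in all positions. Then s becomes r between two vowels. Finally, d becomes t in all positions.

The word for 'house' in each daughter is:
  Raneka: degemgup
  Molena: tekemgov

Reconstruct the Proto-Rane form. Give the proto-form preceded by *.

Position 1: Raneka has d, Molena has t. Taking the neighbouring segments as reconstructed: Raneka d can only go back to *d; Molena t could go back to *t or *d — the one source consistent with every daughter is *d.
Position 3: Raneka has g, Molena has k. Molena preserves k here (none of its changes turn any other segment into k), so the proto-segment is *k.
Position 7: Raneka has u, Molena has o. Taking the neighbouring segments as reconstructed: Raneka u could go back to *o or *u; Molena o can only go back to *o — the one source consistent with every daughter is *o.
Verify the candidate proto-form against each daughter:
Raneka: start from *dekemgob.
  rule 1 (final devoicing): dekemgob → dekemgop
  rule 2 (intervocalic voicing): dekemgop → degemgop
  rule 3: no change — degemgop
  rule 4 (vowel merger): degemgop → degemgup
  ⇒ Raneka degemgup
Molena: start from *dekemgob.
  rule 1: no change — dekemgob
  rule 2 (unconditioned shift): dekemgob → dekemgov
  rule 3: no change — dekemgov
  rule 4 (unconditioned shift): dekemgov → tekemgov
  ⇒ Molena tekemgov
*dekemgob is the unique common source.

*dekemgob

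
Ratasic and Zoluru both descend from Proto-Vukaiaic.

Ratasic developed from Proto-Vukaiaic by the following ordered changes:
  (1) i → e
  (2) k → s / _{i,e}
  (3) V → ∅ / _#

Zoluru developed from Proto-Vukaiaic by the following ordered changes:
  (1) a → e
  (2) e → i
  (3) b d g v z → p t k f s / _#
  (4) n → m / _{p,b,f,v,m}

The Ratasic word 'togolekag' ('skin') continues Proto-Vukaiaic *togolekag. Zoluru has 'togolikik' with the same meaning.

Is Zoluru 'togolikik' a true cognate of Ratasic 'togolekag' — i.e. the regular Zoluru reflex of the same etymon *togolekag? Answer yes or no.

Derive the expected Zoluru reflex of *togolekag:
Zoluru: *togolekag > togolekeg > togolikig > togolikik  (by vowel merger, vowel merger, final devoicing)
Zoluru 'togolikik' matches the regular reflex exactly, so the pair is cognate.

yes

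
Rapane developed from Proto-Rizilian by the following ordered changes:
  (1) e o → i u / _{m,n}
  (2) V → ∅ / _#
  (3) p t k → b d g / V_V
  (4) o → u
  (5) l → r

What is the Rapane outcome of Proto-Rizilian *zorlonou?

zurrunu

Rapane: *zorlonou > zorlunou > zorluno > zurlunu > zurrunu  (by pre-nasal raising, apocope, vowel merger, unconditioned shift)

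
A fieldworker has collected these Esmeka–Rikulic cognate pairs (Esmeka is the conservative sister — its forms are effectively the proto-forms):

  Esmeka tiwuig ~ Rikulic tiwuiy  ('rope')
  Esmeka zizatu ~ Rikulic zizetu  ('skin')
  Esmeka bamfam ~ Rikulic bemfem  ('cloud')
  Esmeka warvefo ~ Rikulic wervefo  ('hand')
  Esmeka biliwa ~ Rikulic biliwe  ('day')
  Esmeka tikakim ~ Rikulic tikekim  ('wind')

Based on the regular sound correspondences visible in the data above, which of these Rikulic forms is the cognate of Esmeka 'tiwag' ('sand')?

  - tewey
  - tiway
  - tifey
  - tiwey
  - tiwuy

zizatu ~ zizetu, tikakim ~ tikekim — Esmeka a corresponds to Rikulic e after a consonant, before a consonant other than r, m, n, p, b, f, v.
tiwuig ~ tiwuiy — Esmeka g corresponds to Rikulic y word-finally.
Applying these to Esmeka 'tiwag':
  tiwag → tiweg   (a→e after a consonant, before a consonant other than r, m, n, p, b, f, v)
  tiweg → tiwey   (g→y word-finally)
So the Rikulic cognate is 'tiwey'.

tiwey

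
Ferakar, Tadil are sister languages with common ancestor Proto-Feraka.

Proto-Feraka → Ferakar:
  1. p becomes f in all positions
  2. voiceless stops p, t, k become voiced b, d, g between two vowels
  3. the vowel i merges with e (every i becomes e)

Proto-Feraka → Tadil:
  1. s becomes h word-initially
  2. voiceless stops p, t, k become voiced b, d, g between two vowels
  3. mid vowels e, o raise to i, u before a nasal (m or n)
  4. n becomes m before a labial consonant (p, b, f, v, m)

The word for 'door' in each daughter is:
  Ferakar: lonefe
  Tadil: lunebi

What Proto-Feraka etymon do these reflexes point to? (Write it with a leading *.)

Position 2: Ferakar has o, Tadil has u. Ferakar preserves o here (none of its changes turn any other segment into o), so the proto-segment is *o.
Position 5: Ferakar has f, Tadil has b. Taking the neighbouring segments as reconstructed: Ferakar f could go back to *p or *f; Tadil b could go back to *p or *b — the one source consistent with every daughter is *p.
This points to *lonepi. Verify forward in each daughter:
Ferakar: start from *lonepi.
  rule 1 (unconditioned shift): lonepi → lonefi
  rule 2: no change — lonefi
  rule 3 (vowel merger): lonefi → lonefe
  ⇒ Ferakar lonefe
Tadil: *lonepi
  lonepi (rule 1 does not apply)
  lonepi → lonebi   [intervocalic voicing]
  lonebi → lunebi   [pre-nasal raising]
  lunebi (rule 4 does not apply)
  giving Tadil lunebi.
*lonepi is the unique common source.

*lonepi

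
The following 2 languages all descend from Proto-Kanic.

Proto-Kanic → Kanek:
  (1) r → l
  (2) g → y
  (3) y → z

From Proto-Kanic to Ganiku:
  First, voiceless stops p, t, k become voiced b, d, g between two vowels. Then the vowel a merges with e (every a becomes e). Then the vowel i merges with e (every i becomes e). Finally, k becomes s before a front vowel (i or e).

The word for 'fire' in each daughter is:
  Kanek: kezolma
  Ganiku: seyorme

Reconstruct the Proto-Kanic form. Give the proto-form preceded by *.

*keyorma

Position 1: Kanek has k, Ganiku has s. Kanek preserves k here (none of its changes turn any other segment into k), so the proto-segment is *k.
Position 5: Kanek has l, Ganiku has r. Ganiku preserves r here (none of its changes turn any other segment into r), so the proto-segment is *r.
This points to *keyorma. Verify forward in each daughter:
Kanek: *keyorma > keyolma > kezolma  (by unconditioned shift, unconditioned shift)
Ganiku: *keyorma
  keyorma (rule 1 does not apply)
  keyorma → keyorme   [vowel merger]
  keyorme (rule 3 does not apply)
  keyorme → seyorme   [palatalisation]
  giving Ganiku seyorme.
Only *keyorma yields all of Kanek kezolma, Ganiku seyorme.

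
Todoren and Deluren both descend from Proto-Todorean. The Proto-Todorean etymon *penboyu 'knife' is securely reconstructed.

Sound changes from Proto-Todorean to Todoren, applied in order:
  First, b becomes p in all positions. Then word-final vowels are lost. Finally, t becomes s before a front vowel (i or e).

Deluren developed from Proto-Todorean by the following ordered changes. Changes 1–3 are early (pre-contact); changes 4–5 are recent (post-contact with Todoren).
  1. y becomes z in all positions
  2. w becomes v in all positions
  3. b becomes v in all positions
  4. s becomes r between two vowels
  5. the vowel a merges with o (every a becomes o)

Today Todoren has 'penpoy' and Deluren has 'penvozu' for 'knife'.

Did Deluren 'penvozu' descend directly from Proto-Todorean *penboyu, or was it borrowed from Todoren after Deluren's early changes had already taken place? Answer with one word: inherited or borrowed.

inherited

If inherited, *penboyu would pass through all of Deluren's changes:
Deluren: *penboyu > penbozu > penvozu  (by unconditioned shift, unconditioned shift)
If borrowed from Todoren 'penpoy' after the early changes, it would undergo only the recent ones:
  rule 4 (rhotacism): no change (penpoy)
  rule 5 (vowel merger): no change (penpoy)
  ⇒ as a loan: penpoy
Deluren 'penvozu' matches the inherited outcome exactly, so it is an inherited cognate, not a loan.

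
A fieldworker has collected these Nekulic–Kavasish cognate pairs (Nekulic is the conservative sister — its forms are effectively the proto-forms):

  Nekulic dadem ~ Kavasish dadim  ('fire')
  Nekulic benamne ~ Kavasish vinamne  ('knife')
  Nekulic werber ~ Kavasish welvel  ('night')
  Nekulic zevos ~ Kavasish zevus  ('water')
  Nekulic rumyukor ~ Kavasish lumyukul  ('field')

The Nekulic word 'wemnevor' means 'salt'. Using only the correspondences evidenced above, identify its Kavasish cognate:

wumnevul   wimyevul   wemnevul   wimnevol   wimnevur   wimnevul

wimnevul

dadem ~ dadim — Nekulic e corresponds to Kavasish i after a consonant, before a nasal.
rumyukor ~ lumyukul — Nekulic o corresponds to Kavasish u after a consonant, before r.
werber ~ welvel, rumyukor ~ lumyukul — Nekulic r corresponds to Kavasish l word-finally.
Applying these to Nekulic 'wemnevor':
  wemnevor → wimnevor   (e→i after a consonant, before a nasal)
  wimnevor → wimnevur   (o→u after a consonant, before r)
  wimnevur → wimnevul   (r→l word-finally)
So the Kavasish cognate is 'wimnevul'.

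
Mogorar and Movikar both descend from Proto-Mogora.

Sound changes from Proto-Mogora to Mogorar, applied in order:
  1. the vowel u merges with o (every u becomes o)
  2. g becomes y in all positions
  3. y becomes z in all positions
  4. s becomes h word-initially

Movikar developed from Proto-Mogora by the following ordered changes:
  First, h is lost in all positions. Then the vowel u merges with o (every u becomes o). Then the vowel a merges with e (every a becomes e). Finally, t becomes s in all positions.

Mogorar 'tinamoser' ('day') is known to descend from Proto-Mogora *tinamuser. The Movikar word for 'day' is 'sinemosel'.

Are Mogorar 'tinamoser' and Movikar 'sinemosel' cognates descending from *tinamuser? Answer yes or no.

no

Derive the expected Movikar reflex of *tinamuser:
Movikar: *tinamuser > tinamoser > tinemoser > sinemoser  (by vowel merger, vowel merger, unconditioned shift)
The regular Movikar reflex would be 'sinemoser', but the attested form is 'sinemosel'. The correspondence is irregular, so they are not cognates (the Movikar form has a different source).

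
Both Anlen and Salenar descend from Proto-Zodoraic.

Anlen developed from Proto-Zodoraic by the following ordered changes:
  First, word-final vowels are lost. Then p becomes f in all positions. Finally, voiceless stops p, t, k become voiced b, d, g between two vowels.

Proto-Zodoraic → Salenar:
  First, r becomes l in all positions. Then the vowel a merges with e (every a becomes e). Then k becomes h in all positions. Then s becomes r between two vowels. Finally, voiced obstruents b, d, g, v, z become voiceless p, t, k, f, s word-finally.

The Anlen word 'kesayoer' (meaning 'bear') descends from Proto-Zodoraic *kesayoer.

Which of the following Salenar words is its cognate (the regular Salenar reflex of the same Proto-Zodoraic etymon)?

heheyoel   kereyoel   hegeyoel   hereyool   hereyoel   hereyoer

hereyoel

Salenar: *kesayoer > kesayoel > keseyoel > heseyoel > hereyoel  (by unconditioned shift, vowel merger, unconditioned shift, rhotacism)
Only 'hereyoel' matches the regular Salenar development of *kesayoer.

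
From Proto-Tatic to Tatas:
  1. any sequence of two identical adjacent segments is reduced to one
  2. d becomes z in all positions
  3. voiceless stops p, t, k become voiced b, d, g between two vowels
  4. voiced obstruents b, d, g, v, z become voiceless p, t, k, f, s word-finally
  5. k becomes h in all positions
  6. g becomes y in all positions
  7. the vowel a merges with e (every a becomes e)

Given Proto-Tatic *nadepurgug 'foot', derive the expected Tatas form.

Tatas: start from *nadepurgug.
  rule 1: no change — nadepurgug
  rule 2 (unconditioned shift): nadepurgug → nazepurgug
  rule 3 (intervocalic voicing): nazepurgug → nazeburgug
  rule 4 (final devoicing): nazeburgug → nazeburguk
  rule 5 (unconditioned shift): nazeburguk → nazeburguh
  rule 6 (unconditioned shift): nazeburguh → nazeburyuh
  rule 7 (vowel merger): nazeburyuh → nezeburyuh
  ⇒ Tatas nezeburyuh

nezeburyuh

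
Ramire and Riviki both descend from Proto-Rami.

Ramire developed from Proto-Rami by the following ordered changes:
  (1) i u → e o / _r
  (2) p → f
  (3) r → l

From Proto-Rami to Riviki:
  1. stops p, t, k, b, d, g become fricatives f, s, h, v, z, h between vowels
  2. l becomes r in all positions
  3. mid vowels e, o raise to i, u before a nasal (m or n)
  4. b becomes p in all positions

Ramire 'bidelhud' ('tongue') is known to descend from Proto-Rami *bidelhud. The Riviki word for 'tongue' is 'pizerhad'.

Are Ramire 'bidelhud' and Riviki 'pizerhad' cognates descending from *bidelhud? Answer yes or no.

Derive the expected Riviki reflex of *bidelhud:
Riviki: *bidelhud > bizelhud > bizerhud > pizerhud  (by intervocalic lenition, unconditioned shift, unconditioned shift)
The regular Riviki reflex would be 'pizerhud', but the attested form is 'pizerhad'. The correspondence is irregular, so they are not cognates (the Riviki form has a different source).

no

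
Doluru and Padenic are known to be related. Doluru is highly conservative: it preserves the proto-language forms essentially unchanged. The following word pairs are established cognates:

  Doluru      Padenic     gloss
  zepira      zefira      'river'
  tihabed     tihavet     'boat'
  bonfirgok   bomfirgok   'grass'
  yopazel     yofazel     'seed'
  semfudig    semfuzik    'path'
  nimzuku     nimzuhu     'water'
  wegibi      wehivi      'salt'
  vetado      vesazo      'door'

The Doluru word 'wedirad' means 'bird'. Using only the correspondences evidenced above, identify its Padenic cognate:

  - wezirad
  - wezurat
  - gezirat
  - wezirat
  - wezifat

semfudig ~ semfuzik — Doluru d corresponds to Padenic z between vowels (before a front vowel).
tihabed ~ tihavet — Doluru d corresponds to Padenic t word-finally.
Applying these to Doluru 'wedirad':
  wedirad → wezirad   (d→z between vowels (before a front vowel))
  wezirad → wezirat   (d→t word-finally)
So the Padenic cognate is 'wezirat'.

wezirat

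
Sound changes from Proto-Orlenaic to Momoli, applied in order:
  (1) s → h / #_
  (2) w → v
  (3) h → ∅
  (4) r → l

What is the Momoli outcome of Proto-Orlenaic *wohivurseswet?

voivulsesvet

Momoli: start from *wohivurseswet.
  rule 1: no change — wohivurseswet
  rule 2 (unconditioned shift): wohivurseswet → vohivursesvet
  rule 3 (h-loss): vohivursesvet → voivursesvet
  rule 4 (unconditioned shift): voivursesvet → voivulsesvet
  ⇒ Momoli voivulsesvet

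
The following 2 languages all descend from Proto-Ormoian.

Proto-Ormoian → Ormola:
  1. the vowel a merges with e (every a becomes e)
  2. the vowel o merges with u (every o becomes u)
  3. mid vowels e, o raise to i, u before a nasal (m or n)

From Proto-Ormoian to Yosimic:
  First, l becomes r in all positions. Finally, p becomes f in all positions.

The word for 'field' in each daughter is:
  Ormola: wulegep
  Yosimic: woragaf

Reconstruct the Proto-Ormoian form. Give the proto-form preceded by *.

Position 2: Ormola has u, Yosimic has o. Yosimic preserves o here (none of its changes turn any other segment into o), so the proto-segment is *o.
Position 3: Ormola has l, Yosimic has r. Ormola preserves l here (none of its changes turn any other segment into l), so the proto-segment is *l.
Position 6: Ormola has e, Yosimic has a. Yosimic preserves a here (none of its changes turn any other segment into a), so the proto-segment is *a.
Verify the candidate proto-form against each daughter:
Ormola: start from *wolagap.
  rule 1 (vowel merger): wolagap → wolegep
  rule 2 (vowel merger): wolegep → wulegep
  rule 3: no change — wulegep
  ⇒ Ormola wulegep
Yosimic: *wolagap
  wolagap → woragap   [unconditioned shift]
  woragap → woragaf   [unconditioned shift]
  giving Yosimic woragaf.
Only *wolagap yields all of Ormola wulegep, Yosimic woragaf.

*wolagap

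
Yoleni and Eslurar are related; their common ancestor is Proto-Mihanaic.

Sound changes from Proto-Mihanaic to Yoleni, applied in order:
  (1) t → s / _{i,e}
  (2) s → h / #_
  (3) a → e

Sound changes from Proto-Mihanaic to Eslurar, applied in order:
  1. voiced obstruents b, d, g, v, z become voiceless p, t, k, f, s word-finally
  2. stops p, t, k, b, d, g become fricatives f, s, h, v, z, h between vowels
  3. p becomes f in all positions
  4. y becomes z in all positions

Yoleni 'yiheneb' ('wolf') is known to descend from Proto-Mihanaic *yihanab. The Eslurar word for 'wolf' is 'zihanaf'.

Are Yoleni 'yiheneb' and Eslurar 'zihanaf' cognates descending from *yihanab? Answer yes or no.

yes

Derive the expected Eslurar reflex of *yihanab:
Eslurar: *yihanab
  yihanab → yihanap   [final devoicing]
  yihanap (rule 2 does not apply)
  yihanap → yihanaf   [unconditioned shift]
  yihanaf → zihanaf   [unconditioned shift]
  giving Eslurar zihanaf.
Eslurar 'zihanaf' matches the regular reflex exactly, so the pair is cognate.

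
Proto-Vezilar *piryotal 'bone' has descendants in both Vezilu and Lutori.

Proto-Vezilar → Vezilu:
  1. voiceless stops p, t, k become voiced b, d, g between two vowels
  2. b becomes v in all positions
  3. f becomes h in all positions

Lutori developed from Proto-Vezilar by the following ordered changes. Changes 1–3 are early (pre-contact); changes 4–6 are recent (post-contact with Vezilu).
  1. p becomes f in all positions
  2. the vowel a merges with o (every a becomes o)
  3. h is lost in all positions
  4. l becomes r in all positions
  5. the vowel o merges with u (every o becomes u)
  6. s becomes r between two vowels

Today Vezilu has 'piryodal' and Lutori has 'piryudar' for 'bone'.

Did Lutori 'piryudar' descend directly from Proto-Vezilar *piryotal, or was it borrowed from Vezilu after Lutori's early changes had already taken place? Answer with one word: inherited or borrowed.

borrowed

If inherited, *piryotal would pass through all of Lutori's changes:
Lutori: *piryotal
  piryotal → firyotal   [unconditioned shift]
  firyotal → firyotol   [vowel merger]
  firyotol (rule 3 does not apply)
  firyotol → firyotor   [unconditioned shift]
  firyotor → firyutur   [vowel merger]
  firyutur (rule 6 does not apply)
  giving Lutori firyutur.
If borrowed from Vezilu 'piryodal' after the early changes, it would undergo only the recent ones:
  rule 4 (unconditioned shift): piryodal → piryodar
  rule 5 (vowel merger): piryodar → piryudar
  rule 6 (rhotacism): no change (piryudar)
  ⇒ as a loan: piryudar
Lutori 'piryudar' matches the loan outcome 'piryudar', not the inherited 'firyutur' — it skipped the early Lutori changes, so it was borrowed from Vezilu.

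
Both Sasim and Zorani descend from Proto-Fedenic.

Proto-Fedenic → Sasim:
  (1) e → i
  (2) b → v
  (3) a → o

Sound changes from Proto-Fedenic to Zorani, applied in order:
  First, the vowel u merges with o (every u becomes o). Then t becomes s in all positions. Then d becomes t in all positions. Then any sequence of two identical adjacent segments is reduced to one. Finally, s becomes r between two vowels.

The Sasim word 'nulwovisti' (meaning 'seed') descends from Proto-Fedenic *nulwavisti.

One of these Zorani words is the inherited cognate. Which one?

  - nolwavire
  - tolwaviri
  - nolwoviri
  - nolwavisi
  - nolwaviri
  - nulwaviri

nolwaviri

Zorani: *nulwavisti > nolwavisti > nolwavissi > nolwavisi > nolwaviri  (by vowel merger, unconditioned shift, degemination, rhotacism)
Among the options, 'nolwaviri' alone shows every Zorani change applied in order.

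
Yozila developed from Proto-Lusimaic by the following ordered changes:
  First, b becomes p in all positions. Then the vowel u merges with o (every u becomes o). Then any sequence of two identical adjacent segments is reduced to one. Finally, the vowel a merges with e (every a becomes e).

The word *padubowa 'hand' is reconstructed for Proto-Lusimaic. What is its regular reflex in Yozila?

pedopowe

Yozila: start from *padubowa.
  rule 1 (unconditioned shift): padubowa → padupowa
  rule 2 (vowel merger): padupowa → padopowa
  rule 3: no change — padopowa
  rule 4 (vowel merger): padopowa → pedopowe
  ⇒ Yozila pedopowe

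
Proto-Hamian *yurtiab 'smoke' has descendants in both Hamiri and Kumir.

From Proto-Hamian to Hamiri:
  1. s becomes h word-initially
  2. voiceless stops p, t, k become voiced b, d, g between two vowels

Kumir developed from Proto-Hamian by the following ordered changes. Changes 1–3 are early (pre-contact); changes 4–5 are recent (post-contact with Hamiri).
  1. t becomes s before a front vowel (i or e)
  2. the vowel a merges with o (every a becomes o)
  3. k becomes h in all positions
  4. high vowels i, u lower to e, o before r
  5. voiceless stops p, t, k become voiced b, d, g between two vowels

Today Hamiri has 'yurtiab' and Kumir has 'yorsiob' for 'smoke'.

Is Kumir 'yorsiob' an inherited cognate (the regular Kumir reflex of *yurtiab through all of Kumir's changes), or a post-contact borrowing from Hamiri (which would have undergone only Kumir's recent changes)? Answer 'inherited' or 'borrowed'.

If inherited, *yurtiab would pass through all of Kumir's changes:
Kumir: *yurtiab > yursiab > yursiob > yorsiob  (by palatalisation, vowel merger, pre-rhotic lowering)
If borrowed from Hamiri 'yurtiab' after the early changes, it would undergo only the recent ones:
  rule 4 (pre-rhotic lowering): yurtiab → yortiab
  rule 5 (intervocalic voicing): no change (yortiab)
  ⇒ as a loan: yortiab
Kumir 'yorsiob' matches the inherited outcome exactly, so it is an inherited cognate, not a loan.

inherited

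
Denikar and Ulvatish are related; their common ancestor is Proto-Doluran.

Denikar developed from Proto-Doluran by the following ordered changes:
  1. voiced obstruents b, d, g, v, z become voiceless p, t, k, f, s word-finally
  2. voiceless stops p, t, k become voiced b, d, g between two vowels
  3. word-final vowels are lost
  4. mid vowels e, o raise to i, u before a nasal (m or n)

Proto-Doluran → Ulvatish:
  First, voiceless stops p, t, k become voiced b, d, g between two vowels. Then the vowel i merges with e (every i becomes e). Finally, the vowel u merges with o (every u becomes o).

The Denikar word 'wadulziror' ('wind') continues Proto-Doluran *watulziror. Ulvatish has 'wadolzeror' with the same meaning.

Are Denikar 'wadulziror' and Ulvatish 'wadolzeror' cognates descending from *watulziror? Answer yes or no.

Derive the expected Ulvatish reflex of *watulziror:
Ulvatish: start from *watulziror.
  rule 1 (intervocalic voicing): watulziror → wadulziror
  rule 2 (vowel merger): wadulziror → wadulzeror
  rule 3 (vowel merger): wadulzeror → wadolzeror
  ⇒ Ulvatish wadolzeror
Ulvatish 'wadolzeror' matches the regular reflex exactly, so the pair is cognate.

yes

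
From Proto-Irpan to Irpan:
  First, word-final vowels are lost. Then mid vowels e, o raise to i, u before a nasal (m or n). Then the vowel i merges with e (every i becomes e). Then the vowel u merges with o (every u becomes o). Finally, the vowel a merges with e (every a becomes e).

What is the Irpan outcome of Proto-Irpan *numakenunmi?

nomekenonm

Irpan: *numakenunmi
  numakenunmi → numakenunm   [apocope]
  numakenunm → numakinunm   [pre-nasal raising]
  numakinunm → numakenunm   [vowel merger]
  numakenunm → nomakenonm   [vowel merger]
  nomakenonm → nomekenonm   [vowel merger]
  giving Irpan nomekenonm.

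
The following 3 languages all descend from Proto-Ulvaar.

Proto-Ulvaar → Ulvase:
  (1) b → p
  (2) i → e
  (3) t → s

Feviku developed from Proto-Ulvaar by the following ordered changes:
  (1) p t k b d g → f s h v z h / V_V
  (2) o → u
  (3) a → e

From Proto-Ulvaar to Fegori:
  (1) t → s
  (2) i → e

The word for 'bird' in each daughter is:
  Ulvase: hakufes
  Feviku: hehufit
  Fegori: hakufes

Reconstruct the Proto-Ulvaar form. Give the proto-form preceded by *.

Position 2: Ulvase has a, Feviku has e, Fegori has a. Ulvase preserves a here (none of its changes turn any other segment into a), so the proto-segment is *a.
Position 6: Ulvase has e, Feviku has i, Fegori has e. Feviku preserves i here (none of its changes turn any other segment into i), so the proto-segment is *i.
Continuing position by position gives *hakufit; check it forward:
Ulvase: start from *hakufit.
  rule 1: no change — hakufit
  rule 2 (vowel merger): hakufit → hakufet
  rule 3 (unconditioned shift): hakufet → hakufes
  ⇒ Ulvase hakufes
Feviku: *hakufit > hahufit > hehufit  (by intervocalic lenition, vowel merger)
Fegori: *hakufit
  hakufit → hakufis   [unconditioned shift]
  hakufis → hakufes   [vowel merger]
  giving Fegori hakufes.
Only *hakufit yields all of Ulvase hakufes, Feviku hehufit, Fegori hakufes.

*hakufit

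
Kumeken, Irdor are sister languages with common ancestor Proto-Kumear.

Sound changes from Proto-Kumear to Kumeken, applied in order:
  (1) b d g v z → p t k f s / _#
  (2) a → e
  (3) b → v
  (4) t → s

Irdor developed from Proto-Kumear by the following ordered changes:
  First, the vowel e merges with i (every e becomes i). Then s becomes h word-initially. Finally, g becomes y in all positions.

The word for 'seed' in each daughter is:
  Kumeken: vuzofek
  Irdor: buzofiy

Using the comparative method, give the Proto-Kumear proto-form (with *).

Position 7: Kumeken has k, Irdor has y. Taking the neighbouring segments as reconstructed: Kumeken k could go back to *k or *g; Irdor y could go back to *g or *y — the one source consistent with every daughter is *g.
Position 6: Kumeken has e, Irdor has i. Taking the neighbouring segments as reconstructed: Kumeken e could go back to *a or *e; Irdor i could go back to *e or *i — the one source consistent with every daughter is *e.
Continuing position by position gives *buzofeg; check it forward:
Kumeken: start from *buzofeg.
  rule 1 (final devoicing): buzofeg → buzofek
  rule 2: no change — buzofek
  rule 3 (unconditioned shift): buzofek → vuzofek
  rule 4: no change — vuzofek
  ⇒ Kumeken vuzofek
Irdor: *buzofeg > buzofig > buzofiy  (by vowel merger, unconditioned shift)
*buzofeg is the unique common source.

*buzofeg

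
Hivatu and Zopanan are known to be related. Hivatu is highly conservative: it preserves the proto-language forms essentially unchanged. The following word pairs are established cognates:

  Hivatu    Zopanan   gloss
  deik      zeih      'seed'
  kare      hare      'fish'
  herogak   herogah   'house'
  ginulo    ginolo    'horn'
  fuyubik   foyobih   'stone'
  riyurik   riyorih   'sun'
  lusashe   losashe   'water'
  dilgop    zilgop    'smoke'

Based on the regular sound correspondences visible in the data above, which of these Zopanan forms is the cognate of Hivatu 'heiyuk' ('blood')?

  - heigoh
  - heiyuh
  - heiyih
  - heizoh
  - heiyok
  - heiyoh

ginulo ~ ginolo, fuyubik ~ foyobih — Hivatu u corresponds to Zopanan o after a consonant, before a consonant other than r, m, n, p, b, f, v.
deik ~ zeih, herogak ~ herogah — Hivatu k corresponds to Zopanan h word-finally.
Applying these to Hivatu 'heiyuk':
  heiyuk → heiyok   (u→o after a consonant, before a consonant other than r, m, n, p, b, f, v)
  heiyok → heiyoh   (k→h word-finally)
So the Zopanan cognate is 'heiyoh'.

heiyoh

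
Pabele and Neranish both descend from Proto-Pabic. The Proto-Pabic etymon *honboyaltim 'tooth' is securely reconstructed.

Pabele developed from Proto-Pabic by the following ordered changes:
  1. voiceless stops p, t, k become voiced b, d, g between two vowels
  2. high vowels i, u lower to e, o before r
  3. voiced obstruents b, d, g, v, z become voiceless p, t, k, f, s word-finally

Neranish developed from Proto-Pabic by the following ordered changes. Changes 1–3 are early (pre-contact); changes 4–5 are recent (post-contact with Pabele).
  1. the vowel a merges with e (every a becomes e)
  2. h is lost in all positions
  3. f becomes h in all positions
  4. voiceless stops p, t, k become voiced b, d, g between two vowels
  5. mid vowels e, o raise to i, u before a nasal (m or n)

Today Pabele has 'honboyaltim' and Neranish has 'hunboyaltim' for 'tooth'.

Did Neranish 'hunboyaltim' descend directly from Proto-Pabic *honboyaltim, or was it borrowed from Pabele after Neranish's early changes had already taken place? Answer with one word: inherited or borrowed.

borrowed

If inherited, *honboyaltim would pass through all of Neranish's changes:
Neranish: *honboyaltim
  honboyaltim → honboyeltim   [vowel merger]
  honboyeltim → onboyeltim   [h-loss]
  onboyeltim (rule 3 does not apply)
  onboyeltim (rule 4 does not apply)
  onboyeltim → unboyeltim   [pre-nasal raising]
  giving Neranish unboyeltim.
If borrowed from Pabele 'honboyaltim' after the early changes, it would undergo only the recent ones:
  rule 4 (intervocalic voicing): no change (honboyaltim)
  rule 5 (pre-nasal raising): honboyaltim → hunboyaltim
  ⇒ as a loan: hunboyaltim
Neranish 'hunboyaltim' matches the loan outcome 'hunboyaltim', not the inherited 'unboyeltim' — it skipped the early Neranish changes, so it was borrowed from Pabele.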